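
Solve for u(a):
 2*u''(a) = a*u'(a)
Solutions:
 u(a) = C1 + C2*erfi(a/2)


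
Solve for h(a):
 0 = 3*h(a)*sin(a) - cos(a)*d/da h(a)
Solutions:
 h(a) = C1/cos(a)^3


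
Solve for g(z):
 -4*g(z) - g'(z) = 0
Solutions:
 g(z) = C1*exp(-4*z)


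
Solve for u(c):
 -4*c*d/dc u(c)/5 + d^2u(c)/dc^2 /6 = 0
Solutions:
 u(c) = C1 + C2*erfi(2*sqrt(15)*c/5)


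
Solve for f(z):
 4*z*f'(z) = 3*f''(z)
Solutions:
 f(z) = C1 + C2*erfi(sqrt(6)*z/3)


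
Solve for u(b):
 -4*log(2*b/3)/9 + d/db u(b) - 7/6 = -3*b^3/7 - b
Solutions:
 u(b) = C1 - 3*b^4/28 - b^2/2 + 4*b*log(b)/9 - 4*b*log(3)/9 + 4*b*log(2)/9 + 13*b/18


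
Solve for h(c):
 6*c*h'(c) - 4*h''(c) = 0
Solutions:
 h(c) = C1 + C2*erfi(sqrt(3)*c/2)


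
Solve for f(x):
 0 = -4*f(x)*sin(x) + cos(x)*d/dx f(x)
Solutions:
 f(x) = C1/cos(x)^4


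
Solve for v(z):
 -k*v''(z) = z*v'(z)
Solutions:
 v(z) = C1 + C2*sqrt(k)*erf(sqrt(2)*z*sqrt(1/k)/2)


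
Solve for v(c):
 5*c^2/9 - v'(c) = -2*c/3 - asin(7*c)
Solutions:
 v(c) = C1 + 5*c^3/27 + c^2/3 + c*asin(7*c) + sqrt(1 - 49*c^2)/7


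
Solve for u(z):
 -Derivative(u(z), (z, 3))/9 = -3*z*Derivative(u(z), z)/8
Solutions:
 u(z) = C1 + Integral(C2*airyai(3*z/2) + C3*airybi(3*z/2), z)


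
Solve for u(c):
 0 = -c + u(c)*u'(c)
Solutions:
 u(c) = -sqrt(C1 + c^2)
 u(c) = sqrt(C1 + c^2)


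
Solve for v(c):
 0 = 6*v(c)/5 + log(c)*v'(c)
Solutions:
 v(c) = C1*exp(-6*li(c)/5)


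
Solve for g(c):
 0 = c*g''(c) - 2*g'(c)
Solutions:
 g(c) = C1 + C2*c^3


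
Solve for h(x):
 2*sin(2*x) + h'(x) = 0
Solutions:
 h(x) = C1 + cos(2*x)


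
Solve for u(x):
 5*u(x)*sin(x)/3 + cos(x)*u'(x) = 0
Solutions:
 u(x) = C1*cos(x)^(5/3)


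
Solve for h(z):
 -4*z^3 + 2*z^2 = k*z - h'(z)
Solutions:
 h(z) = C1 + k*z^2/2 + z^4 - 2*z^3/3


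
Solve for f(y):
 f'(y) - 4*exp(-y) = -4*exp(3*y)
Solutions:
 f(y) = C1 - 4*exp(3*y)/3 - 4*exp(-y)


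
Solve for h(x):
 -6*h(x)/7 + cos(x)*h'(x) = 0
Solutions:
 h(x) = C1*(sin(x) + 1)^(3/7)/(sin(x) - 1)^(3/7)


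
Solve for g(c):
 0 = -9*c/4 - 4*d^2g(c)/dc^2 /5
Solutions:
 g(c) = C1 + C2*c - 15*c^3/32


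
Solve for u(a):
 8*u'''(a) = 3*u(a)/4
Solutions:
 u(a) = C3*exp(6^(1/3)*a/4) + (C1*sin(2^(1/3)*3^(5/6)*a/8) + C2*cos(2^(1/3)*3^(5/6)*a/8))*exp(-6^(1/3)*a/8)


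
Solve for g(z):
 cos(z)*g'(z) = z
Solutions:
 g(z) = C1 + Integral(z/cos(z), z)


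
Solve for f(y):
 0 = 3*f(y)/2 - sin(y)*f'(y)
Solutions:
 f(y) = C1*(cos(y) - 1)^(3/4)/(cos(y) + 1)^(3/4)


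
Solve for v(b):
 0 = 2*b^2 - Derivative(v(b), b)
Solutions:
 v(b) = C1 + 2*b^3/3


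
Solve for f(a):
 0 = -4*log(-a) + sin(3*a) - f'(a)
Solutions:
 f(a) = C1 - 4*a*log(-a) + 4*a - cos(3*a)/3


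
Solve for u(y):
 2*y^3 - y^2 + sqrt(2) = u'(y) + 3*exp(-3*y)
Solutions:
 u(y) = C1 + y^4/2 - y^3/3 + sqrt(2)*y + exp(-3*y)


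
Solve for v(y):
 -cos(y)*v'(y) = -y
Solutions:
 v(y) = C1 + Integral(y/cos(y), y)


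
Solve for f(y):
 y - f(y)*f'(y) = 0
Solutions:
 f(y) = -sqrt(C1 + y^2)
 f(y) = sqrt(C1 + y^2)


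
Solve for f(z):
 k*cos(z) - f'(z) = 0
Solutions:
 f(z) = C1 + k*sin(z)


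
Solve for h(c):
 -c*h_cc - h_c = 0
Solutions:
 h(c) = C1 + C2*log(c)


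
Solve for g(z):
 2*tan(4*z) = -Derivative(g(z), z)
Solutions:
 g(z) = C1 + log(cos(4*z))/2


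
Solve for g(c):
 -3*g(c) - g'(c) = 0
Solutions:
 g(c) = C1*exp(-3*c)


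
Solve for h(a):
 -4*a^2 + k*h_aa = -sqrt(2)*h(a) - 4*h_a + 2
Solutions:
 h(a) = C1*exp(a*(sqrt(-sqrt(2)*k + 4) - 2)/k) + C2*exp(-a*(sqrt(-sqrt(2)*k + 4) + 2)/k) + 2*sqrt(2)*a^2 - 16*a - 4*k + 33*sqrt(2)


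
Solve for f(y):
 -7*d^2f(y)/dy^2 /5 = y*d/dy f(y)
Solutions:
 f(y) = C1 + C2*erf(sqrt(70)*y/14)


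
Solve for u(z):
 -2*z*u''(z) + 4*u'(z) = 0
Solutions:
 u(z) = C1 + C2*z^3


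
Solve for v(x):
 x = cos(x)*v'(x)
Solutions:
 v(x) = C1 + Integral(x/cos(x), x)


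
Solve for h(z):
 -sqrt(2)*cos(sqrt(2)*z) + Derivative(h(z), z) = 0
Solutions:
 h(z) = C1 + sin(sqrt(2)*z)


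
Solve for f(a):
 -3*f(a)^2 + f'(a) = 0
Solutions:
 f(a) = -1/(C1 + 3*a)


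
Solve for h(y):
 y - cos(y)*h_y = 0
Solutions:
 h(y) = C1 + Integral(y/cos(y), y)


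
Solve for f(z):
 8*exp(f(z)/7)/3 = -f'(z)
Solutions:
 f(z) = 7*log(1/(C1 + 8*z)) + 7*log(21)


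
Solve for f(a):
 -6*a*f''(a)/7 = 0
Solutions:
 f(a) = C1 + C2*a


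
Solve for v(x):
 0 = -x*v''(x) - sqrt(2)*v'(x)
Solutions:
 v(x) = C1 + C2*x^(1 - sqrt(2))


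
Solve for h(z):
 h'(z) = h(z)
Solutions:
 h(z) = C1*exp(z)


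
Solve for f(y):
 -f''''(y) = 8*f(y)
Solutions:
 f(y) = (C1*sin(2^(1/4)*y) + C2*cos(2^(1/4)*y))*exp(-2^(1/4)*y) + (C3*sin(2^(1/4)*y) + C4*cos(2^(1/4)*y))*exp(2^(1/4)*y)


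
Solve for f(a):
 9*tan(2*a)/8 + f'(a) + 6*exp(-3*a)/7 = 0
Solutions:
 f(a) = C1 - 9*log(tan(2*a)^2 + 1)/32 + 2*exp(-3*a)/7


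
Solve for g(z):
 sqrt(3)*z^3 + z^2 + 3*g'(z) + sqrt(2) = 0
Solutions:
 g(z) = C1 - sqrt(3)*z^4/12 - z^3/9 - sqrt(2)*z/3


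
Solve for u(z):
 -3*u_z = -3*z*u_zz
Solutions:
 u(z) = C1 + C2*z^2


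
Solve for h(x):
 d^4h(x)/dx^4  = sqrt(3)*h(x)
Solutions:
 h(x) = C1*exp(-3^(1/8)*x) + C2*exp(3^(1/8)*x) + C3*sin(3^(1/8)*x) + C4*cos(3^(1/8)*x)


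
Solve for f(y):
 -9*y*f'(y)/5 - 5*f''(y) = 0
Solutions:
 f(y) = C1 + C2*erf(3*sqrt(2)*y/10)


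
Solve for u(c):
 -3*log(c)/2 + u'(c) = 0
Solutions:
 u(c) = C1 + 3*c*log(c)/2 - 3*c/2


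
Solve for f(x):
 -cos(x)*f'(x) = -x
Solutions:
 f(x) = C1 + Integral(x/cos(x), x)


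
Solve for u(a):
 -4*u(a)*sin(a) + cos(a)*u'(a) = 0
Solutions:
 u(a) = C1/cos(a)^4


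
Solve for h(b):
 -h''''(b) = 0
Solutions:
 h(b) = C1 + C2*b + C3*b^2 + C4*b^3


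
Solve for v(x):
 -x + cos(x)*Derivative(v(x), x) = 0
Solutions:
 v(x) = C1 + Integral(x/cos(x), x)


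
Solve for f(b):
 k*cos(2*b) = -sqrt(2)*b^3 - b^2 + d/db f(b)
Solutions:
 f(b) = C1 + sqrt(2)*b^4/4 + b^3/3 + k*sin(2*b)/2


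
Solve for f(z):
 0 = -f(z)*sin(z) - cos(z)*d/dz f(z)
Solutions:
 f(z) = C1*cos(z)


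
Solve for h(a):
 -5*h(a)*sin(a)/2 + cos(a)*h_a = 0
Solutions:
 h(a) = C1/cos(a)^(5/2)


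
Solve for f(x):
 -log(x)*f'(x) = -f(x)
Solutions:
 f(x) = C1*exp(li(x))


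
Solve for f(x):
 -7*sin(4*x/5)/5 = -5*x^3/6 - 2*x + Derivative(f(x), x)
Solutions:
 f(x) = C1 + 5*x^4/24 + x^2 + 7*cos(4*x/5)/4


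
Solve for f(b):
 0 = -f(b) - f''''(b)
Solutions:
 f(b) = (C1*sin(sqrt(2)*b/2) + C2*cos(sqrt(2)*b/2))*exp(-sqrt(2)*b/2) + (C3*sin(sqrt(2)*b/2) + C4*cos(sqrt(2)*b/2))*exp(sqrt(2)*b/2)


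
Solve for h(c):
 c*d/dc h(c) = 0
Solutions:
 h(c) = C1


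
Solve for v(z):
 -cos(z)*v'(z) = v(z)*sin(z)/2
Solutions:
 v(z) = C1*sqrt(cos(z))


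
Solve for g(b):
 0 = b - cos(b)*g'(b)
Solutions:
 g(b) = C1 + Integral(b/cos(b), b)


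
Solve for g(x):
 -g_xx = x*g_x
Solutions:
 g(x) = C1 + C2*erf(sqrt(2)*x/2)


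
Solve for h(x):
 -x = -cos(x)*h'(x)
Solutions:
 h(x) = C1 + Integral(x/cos(x), x)


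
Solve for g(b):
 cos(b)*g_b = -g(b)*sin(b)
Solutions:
 g(b) = C1*cos(b)


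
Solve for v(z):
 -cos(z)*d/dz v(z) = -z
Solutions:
 v(z) = C1 + Integral(z/cos(z), z)


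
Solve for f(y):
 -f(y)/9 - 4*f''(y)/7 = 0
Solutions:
 f(y) = C1*sin(sqrt(7)*y/6) + C2*cos(sqrt(7)*y/6)


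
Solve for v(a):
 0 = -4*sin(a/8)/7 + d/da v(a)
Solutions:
 v(a) = C1 - 32*cos(a/8)/7


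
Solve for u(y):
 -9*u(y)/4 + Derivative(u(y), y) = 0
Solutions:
 u(y) = C1*exp(9*y/4)


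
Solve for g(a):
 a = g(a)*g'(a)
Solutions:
 g(a) = -sqrt(C1 + a^2)
 g(a) = sqrt(C1 + a^2)


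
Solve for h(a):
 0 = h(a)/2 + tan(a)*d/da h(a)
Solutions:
 h(a) = C1/sqrt(sin(a))


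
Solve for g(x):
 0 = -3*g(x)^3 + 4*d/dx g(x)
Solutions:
 g(x) = -sqrt(2)*sqrt(-1/(C1 + 3*x))
 g(x) = sqrt(2)*sqrt(-1/(C1 + 3*x))


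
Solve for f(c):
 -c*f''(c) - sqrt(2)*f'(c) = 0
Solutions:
 f(c) = C1 + C2*c^(1 - sqrt(2))


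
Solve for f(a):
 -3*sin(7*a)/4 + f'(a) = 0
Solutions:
 f(a) = C1 - 3*cos(7*a)/28


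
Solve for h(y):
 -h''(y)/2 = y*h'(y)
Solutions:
 h(y) = C1 + C2*erf(y)


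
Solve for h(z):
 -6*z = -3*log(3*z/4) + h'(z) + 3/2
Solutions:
 h(z) = C1 - 3*z^2 + 3*z*log(z) - 9*z/2 + z*log(27/64)


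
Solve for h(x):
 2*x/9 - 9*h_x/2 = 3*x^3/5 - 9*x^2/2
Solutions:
 h(x) = C1 - x^4/30 + x^3/3 + 2*x^2/81


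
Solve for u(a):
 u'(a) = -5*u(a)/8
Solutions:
 u(a) = C1*exp(-5*a/8)


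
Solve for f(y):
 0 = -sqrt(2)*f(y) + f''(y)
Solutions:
 f(y) = C1*exp(-2^(1/4)*y) + C2*exp(2^(1/4)*y)


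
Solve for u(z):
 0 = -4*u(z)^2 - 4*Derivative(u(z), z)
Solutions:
 u(z) = 1/(C1 + z)


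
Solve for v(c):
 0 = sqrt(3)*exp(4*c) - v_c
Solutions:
 v(c) = C1 + sqrt(3)*exp(4*c)/4


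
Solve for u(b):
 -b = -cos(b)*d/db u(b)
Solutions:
 u(b) = C1 + Integral(b/cos(b), b)


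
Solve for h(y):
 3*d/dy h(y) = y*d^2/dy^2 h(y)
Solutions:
 h(y) = C1 + C2*y^4


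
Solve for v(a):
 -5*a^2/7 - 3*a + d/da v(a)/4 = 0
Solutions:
 v(a) = C1 + 20*a^3/21 + 6*a^2


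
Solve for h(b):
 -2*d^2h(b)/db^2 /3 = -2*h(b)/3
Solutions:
 h(b) = C1*exp(-b) + C2*exp(b)


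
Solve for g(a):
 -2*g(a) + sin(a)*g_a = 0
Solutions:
 g(a) = C1*(cos(a) - 1)/(cos(a) + 1)


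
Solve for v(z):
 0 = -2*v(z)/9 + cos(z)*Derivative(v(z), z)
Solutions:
 v(z) = C1*(sin(z) + 1)^(1/9)/(sin(z) - 1)^(1/9)


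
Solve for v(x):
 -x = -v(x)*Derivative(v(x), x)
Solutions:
 v(x) = -sqrt(C1 + x^2)
 v(x) = sqrt(C1 + x^2)


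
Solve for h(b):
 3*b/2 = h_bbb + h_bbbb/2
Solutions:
 h(b) = C1 + C2*b + C3*b^2 + C4*exp(-2*b) + b^4/16 - b^3/8


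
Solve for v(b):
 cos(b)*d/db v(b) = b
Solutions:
 v(b) = C1 + Integral(b/cos(b), b)


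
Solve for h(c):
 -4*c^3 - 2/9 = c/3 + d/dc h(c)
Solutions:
 h(c) = C1 - c^4 - c^2/6 - 2*c/9


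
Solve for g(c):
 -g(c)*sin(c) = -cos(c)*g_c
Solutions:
 g(c) = C1/cos(c)


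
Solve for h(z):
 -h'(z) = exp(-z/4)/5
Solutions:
 h(z) = C1 + 4*exp(-z/4)/5


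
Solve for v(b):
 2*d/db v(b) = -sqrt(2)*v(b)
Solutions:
 v(b) = C1*exp(-sqrt(2)*b/2)


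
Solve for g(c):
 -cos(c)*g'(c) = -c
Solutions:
 g(c) = C1 + Integral(c/cos(c), c)


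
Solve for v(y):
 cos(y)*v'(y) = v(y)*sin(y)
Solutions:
 v(y) = C1/cos(y)


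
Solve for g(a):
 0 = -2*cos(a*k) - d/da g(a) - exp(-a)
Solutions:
 g(a) = C1 + exp(-a) - 2*sin(a*k)/k


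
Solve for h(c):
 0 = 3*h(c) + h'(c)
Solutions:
 h(c) = C1*exp(-3*c)


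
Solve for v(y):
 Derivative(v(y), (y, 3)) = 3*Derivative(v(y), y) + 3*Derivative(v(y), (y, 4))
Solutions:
 v(y) = C1 + C2*exp(y*(2*2^(1/3)/(135*sqrt(29) + 727)^(1/3) + 4 + 2^(2/3)*(135*sqrt(29) + 727)^(1/3))/36)*sin(2^(1/3)*sqrt(3)*y*(-2^(1/3)*(135*sqrt(29) + 727)^(1/3) + 2/(135*sqrt(29) + 727)^(1/3))/36) + C3*exp(y*(2*2^(1/3)/(135*sqrt(29) + 727)^(1/3) + 4 + 2^(2/3)*(135*sqrt(29) + 727)^(1/3))/36)*cos(2^(1/3)*sqrt(3)*y*(-2^(1/3)*(135*sqrt(29) + 727)^(1/3) + 2/(135*sqrt(29) + 727)^(1/3))/36) + C4*exp(y*(-2^(2/3)*(135*sqrt(29) + 727)^(1/3) - 2*2^(1/3)/(135*sqrt(29) + 727)^(1/3) + 2)/18)


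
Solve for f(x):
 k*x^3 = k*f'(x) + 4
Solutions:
 f(x) = C1 + x^4/4 - 4*x/k


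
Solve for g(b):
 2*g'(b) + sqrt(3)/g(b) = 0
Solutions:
 g(b) = -sqrt(C1 - sqrt(3)*b)
 g(b) = sqrt(C1 - sqrt(3)*b)


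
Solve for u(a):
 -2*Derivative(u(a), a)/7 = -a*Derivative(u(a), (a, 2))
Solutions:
 u(a) = C1 + C2*a^(9/7)


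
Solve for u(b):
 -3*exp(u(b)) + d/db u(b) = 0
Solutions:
 u(b) = log(-1/(C1 + 3*b))


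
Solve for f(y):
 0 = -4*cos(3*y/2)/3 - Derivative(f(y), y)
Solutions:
 f(y) = C1 - 8*sin(3*y/2)/9


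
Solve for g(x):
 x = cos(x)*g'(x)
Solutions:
 g(x) = C1 + Integral(x/cos(x), x)


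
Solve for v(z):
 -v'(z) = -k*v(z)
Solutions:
 v(z) = C1*exp(k*z)


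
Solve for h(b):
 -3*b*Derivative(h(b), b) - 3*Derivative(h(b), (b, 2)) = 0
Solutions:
 h(b) = C1 + C2*erf(sqrt(2)*b/2)


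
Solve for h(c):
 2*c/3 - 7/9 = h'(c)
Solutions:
 h(c) = C1 + c^2/3 - 7*c/9


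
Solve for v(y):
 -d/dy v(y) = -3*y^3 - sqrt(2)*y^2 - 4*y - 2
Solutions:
 v(y) = C1 + 3*y^4/4 + sqrt(2)*y^3/3 + 2*y^2 + 2*y


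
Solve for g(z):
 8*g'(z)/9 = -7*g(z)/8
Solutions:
 g(z) = C1*exp(-63*z/64)


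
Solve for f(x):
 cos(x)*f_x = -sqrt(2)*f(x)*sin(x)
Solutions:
 f(x) = C1*cos(x)^(sqrt(2))


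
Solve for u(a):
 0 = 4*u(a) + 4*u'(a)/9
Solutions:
 u(a) = C1*exp(-9*a)


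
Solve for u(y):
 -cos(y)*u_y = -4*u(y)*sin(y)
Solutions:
 u(y) = C1/cos(y)^4


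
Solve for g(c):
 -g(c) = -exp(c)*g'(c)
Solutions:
 g(c) = C1*exp(-exp(-c))


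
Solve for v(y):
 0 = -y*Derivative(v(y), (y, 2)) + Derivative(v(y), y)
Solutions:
 v(y) = C1 + C2*y^2


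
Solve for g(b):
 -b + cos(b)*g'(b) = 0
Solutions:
 g(b) = C1 + Integral(b/cos(b), b)


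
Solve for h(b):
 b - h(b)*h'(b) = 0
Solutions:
 h(b) = -sqrt(C1 + b^2)
 h(b) = sqrt(C1 + b^2)


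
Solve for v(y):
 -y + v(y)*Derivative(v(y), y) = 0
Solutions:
 v(y) = -sqrt(C1 + y^2)
 v(y) = sqrt(C1 + y^2)


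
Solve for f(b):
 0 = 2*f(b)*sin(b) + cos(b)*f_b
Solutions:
 f(b) = C1*cos(b)^2


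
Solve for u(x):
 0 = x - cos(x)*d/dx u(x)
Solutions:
 u(x) = C1 + Integral(x/cos(x), x)


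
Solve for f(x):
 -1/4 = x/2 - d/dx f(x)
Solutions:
 f(x) = C1 + x^2/4 + x/4


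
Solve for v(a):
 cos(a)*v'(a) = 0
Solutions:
 v(a) = C1


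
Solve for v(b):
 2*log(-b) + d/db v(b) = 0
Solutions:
 v(b) = C1 - 2*b*log(-b) + 2*b


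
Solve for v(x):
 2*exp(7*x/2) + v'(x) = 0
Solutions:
 v(x) = C1 - 4*exp(7*x/2)/7


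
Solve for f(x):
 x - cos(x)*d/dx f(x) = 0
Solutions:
 f(x) = C1 + Integral(x/cos(x), x)


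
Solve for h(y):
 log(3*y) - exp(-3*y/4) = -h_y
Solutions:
 h(y) = C1 - y*log(y) + y*(1 - log(3)) - 4*exp(-3*y/4)/3


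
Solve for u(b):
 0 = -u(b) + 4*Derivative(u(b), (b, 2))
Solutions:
 u(b) = C1*exp(-b/2) + C2*exp(b/2)


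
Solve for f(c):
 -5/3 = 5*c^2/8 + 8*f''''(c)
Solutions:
 f(c) = C1 + C2*c + C3*c^2 + C4*c^3 - c^6/4608 - 5*c^4/576


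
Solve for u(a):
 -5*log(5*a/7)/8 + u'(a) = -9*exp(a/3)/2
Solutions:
 u(a) = C1 + 5*a*log(a)/8 + 5*a*(-log(7) - 1 + log(5))/8 - 27*exp(a/3)/2


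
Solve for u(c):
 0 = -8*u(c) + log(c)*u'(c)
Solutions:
 u(c) = C1*exp(8*li(c))


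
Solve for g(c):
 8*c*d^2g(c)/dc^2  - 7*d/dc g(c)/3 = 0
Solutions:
 g(c) = C1 + C2*c^(31/24)


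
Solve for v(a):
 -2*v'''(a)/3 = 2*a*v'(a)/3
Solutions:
 v(a) = C1 + Integral(C2*airyai(-a) + C3*airybi(-a), a)


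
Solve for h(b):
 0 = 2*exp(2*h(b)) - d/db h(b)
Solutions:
 h(b) = log(-sqrt(-1/(C1 + 2*b))) - log(2)/2
 h(b) = log(-1/(C1 + 2*b))/2 - log(2)/2


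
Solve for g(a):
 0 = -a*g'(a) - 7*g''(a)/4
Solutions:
 g(a) = C1 + C2*erf(sqrt(14)*a/7)


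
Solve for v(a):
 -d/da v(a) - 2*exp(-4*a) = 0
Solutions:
 v(a) = C1 + exp(-4*a)/2


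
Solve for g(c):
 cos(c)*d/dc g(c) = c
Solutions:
 g(c) = C1 + Integral(c/cos(c), c)


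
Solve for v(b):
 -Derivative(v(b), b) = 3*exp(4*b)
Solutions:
 v(b) = C1 - 3*exp(4*b)/4


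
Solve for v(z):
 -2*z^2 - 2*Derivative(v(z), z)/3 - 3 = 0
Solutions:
 v(z) = C1 - z^3 - 9*z/2


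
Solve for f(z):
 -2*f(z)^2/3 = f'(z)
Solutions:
 f(z) = 3/(C1 + 2*z)


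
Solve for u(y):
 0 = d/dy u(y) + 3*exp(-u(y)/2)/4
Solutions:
 u(y) = 2*log(C1 - 3*y/8)


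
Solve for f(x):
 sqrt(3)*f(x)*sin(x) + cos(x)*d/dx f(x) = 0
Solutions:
 f(x) = C1*cos(x)^(sqrt(3))


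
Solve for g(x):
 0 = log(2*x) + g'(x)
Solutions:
 g(x) = C1 - x*log(x) - x*log(2) + x


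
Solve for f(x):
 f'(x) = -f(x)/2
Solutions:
 f(x) = C1*exp(-x/2)


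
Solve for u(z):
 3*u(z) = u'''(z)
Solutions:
 u(z) = C3*exp(3^(1/3)*z) + (C1*sin(3^(5/6)*z/2) + C2*cos(3^(5/6)*z/2))*exp(-3^(1/3)*z/2)


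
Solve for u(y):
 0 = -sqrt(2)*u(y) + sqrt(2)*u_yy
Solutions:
 u(y) = C1*exp(-y) + C2*exp(y)


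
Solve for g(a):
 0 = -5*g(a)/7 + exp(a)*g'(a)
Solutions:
 g(a) = C1*exp(-5*exp(-a)/7)


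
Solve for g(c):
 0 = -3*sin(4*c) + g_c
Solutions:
 g(c) = C1 - 3*cos(4*c)/4


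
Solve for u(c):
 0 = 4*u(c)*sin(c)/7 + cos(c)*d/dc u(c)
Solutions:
 u(c) = C1*cos(c)^(4/7)


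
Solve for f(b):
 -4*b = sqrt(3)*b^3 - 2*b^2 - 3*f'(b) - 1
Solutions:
 f(b) = C1 + sqrt(3)*b^4/12 - 2*b^3/9 + 2*b^2/3 - b/3


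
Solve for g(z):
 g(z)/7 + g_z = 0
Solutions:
 g(z) = C1*exp(-z/7)


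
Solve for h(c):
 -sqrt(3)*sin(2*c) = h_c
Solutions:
 h(c) = C1 + sqrt(3)*cos(2*c)/2


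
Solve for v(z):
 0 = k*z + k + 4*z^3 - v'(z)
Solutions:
 v(z) = C1 + k*z^2/2 + k*z + z^4


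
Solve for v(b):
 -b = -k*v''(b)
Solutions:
 v(b) = C1 + C2*b + b^3/(6*k)


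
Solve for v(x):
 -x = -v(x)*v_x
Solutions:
 v(x) = -sqrt(C1 + x^2)
 v(x) = sqrt(C1 + x^2)


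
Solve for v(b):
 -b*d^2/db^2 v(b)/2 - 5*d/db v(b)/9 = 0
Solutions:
 v(b) = C1 + C2/b^(1/9)


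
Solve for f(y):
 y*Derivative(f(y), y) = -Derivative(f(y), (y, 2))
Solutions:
 f(y) = C1 + C2*erf(sqrt(2)*y/2)


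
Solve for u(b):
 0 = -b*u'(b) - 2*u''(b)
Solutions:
 u(b) = C1 + C2*erf(b/2)


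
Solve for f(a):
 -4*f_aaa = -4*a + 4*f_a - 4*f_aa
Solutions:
 f(a) = C1 + a^2/2 + a + (C2*sin(sqrt(3)*a/2) + C3*cos(sqrt(3)*a/2))*exp(a/2)


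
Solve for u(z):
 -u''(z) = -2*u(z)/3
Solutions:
 u(z) = C1*exp(-sqrt(6)*z/3) + C2*exp(sqrt(6)*z/3)


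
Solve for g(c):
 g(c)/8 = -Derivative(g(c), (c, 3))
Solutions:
 g(c) = C3*exp(-c/2) + (C1*sin(sqrt(3)*c/4) + C2*cos(sqrt(3)*c/4))*exp(c/4)


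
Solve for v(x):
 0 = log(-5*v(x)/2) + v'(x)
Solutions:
 Integral(1/(log(-_y) - log(2) + log(5)), (_y, v(x))) = C1 - x


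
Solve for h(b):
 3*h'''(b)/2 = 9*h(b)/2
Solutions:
 h(b) = C3*exp(3^(1/3)*b) + (C1*sin(3^(5/6)*b/2) + C2*cos(3^(5/6)*b/2))*exp(-3^(1/3)*b/2)


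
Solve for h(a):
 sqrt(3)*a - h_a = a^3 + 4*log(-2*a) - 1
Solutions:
 h(a) = C1 - a^4/4 + sqrt(3)*a^2/2 - 4*a*log(-a) + a*(5 - 4*log(2))


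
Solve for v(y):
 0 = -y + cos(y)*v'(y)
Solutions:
 v(y) = C1 + Integral(y/cos(y), y)


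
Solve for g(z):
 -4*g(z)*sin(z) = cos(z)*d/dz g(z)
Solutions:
 g(z) = C1*cos(z)^4


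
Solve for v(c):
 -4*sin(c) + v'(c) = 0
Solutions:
 v(c) = C1 - 4*cos(c)


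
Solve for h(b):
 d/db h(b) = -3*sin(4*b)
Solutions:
 h(b) = C1 + 3*cos(4*b)/4


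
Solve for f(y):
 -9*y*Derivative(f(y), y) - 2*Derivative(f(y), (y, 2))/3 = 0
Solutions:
 f(y) = C1 + C2*erf(3*sqrt(3)*y/2)


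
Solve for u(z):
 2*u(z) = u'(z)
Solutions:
 u(z) = C1*exp(2*z)


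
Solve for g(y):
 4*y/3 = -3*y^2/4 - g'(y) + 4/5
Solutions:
 g(y) = C1 - y^3/4 - 2*y^2/3 + 4*y/5


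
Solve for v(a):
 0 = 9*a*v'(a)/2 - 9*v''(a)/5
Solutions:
 v(a) = C1 + C2*erfi(sqrt(5)*a/2)


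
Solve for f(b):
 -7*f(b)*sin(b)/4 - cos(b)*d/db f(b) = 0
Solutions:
 f(b) = C1*cos(b)^(7/4)


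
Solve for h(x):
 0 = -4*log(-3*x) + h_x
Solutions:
 h(x) = C1 + 4*x*log(-x) + 4*x*(-1 + log(3))


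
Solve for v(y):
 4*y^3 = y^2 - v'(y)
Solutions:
 v(y) = C1 - y^4 + y^3/3


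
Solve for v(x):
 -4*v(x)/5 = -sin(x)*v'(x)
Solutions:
 v(x) = C1*(cos(x) - 1)^(2/5)/(cos(x) + 1)^(2/5)


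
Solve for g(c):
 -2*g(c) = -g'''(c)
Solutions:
 g(c) = C3*exp(2^(1/3)*c) + (C1*sin(2^(1/3)*sqrt(3)*c/2) + C2*cos(2^(1/3)*sqrt(3)*c/2))*exp(-2^(1/3)*c/2)


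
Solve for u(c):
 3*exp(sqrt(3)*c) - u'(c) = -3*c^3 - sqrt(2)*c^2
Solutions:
 u(c) = C1 + 3*c^4/4 + sqrt(2)*c^3/3 + sqrt(3)*exp(sqrt(3)*c)


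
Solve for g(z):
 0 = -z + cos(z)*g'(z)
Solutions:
 g(z) = C1 + Integral(z/cos(z), z)


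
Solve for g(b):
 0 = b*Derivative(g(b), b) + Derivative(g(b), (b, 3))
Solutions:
 g(b) = C1 + Integral(C2*airyai(-b) + C3*airybi(-b), b)


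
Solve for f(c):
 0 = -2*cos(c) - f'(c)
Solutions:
 f(c) = C1 - 2*sin(c)


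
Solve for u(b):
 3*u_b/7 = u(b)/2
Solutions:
 u(b) = C1*exp(7*b/6)


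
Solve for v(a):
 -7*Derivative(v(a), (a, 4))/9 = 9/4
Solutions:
 v(a) = C1 + C2*a + C3*a^2 + C4*a^3 - 27*a^4/224


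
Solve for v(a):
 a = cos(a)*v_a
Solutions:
 v(a) = C1 + Integral(a/cos(a), a)


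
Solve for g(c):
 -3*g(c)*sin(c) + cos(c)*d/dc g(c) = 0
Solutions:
 g(c) = C1/cos(c)^3


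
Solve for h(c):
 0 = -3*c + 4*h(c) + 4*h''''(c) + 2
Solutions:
 h(c) = 3*c/4 + (C1*sin(sqrt(2)*c/2) + C2*cos(sqrt(2)*c/2))*exp(-sqrt(2)*c/2) + (C3*sin(sqrt(2)*c/2) + C4*cos(sqrt(2)*c/2))*exp(sqrt(2)*c/2) - 1/2


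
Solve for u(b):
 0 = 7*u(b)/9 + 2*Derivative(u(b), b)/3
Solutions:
 u(b) = C1*exp(-7*b/6)


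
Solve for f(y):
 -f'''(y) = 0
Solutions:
 f(y) = C1 + C2*y + C3*y^2


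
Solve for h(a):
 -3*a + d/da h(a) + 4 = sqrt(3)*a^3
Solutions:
 h(a) = C1 + sqrt(3)*a^4/4 + 3*a^2/2 - 4*a


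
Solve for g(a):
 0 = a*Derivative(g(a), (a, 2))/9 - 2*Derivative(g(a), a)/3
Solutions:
 g(a) = C1 + C2*a^7


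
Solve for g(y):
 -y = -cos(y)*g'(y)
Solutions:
 g(y) = C1 + Integral(y/cos(y), y)


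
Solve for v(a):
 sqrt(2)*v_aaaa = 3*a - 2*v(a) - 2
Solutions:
 v(a) = 3*a/2 + (C1*sin(2^(5/8)*a/2) + C2*cos(2^(5/8)*a/2))*exp(-2^(5/8)*a/2) + (C3*sin(2^(5/8)*a/2) + C4*cos(2^(5/8)*a/2))*exp(2^(5/8)*a/2) - 1


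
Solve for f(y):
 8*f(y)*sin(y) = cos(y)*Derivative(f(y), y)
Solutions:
 f(y) = C1/cos(y)^8


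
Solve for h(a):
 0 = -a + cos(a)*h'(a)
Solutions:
 h(a) = C1 + Integral(a/cos(a), a)


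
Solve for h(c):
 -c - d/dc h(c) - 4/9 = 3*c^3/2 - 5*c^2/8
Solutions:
 h(c) = C1 - 3*c^4/8 + 5*c^3/24 - c^2/2 - 4*c/9


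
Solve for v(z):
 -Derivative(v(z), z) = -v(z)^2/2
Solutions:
 v(z) = -2/(C1 + z)


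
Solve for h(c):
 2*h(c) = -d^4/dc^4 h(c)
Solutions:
 h(c) = (C1*sin(2^(3/4)*c/2) + C2*cos(2^(3/4)*c/2))*exp(-2^(3/4)*c/2) + (C3*sin(2^(3/4)*c/2) + C4*cos(2^(3/4)*c/2))*exp(2^(3/4)*c/2)


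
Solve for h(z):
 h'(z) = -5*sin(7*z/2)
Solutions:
 h(z) = C1 + 10*cos(7*z/2)/7


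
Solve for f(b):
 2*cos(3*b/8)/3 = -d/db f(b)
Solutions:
 f(b) = C1 - 16*sin(3*b/8)/9


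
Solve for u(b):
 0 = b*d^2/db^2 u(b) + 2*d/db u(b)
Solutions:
 u(b) = C1 + C2/b


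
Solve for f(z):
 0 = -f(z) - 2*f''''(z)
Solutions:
 f(z) = (C1*sin(2^(1/4)*z/2) + C2*cos(2^(1/4)*z/2))*exp(-2^(1/4)*z/2) + (C3*sin(2^(1/4)*z/2) + C4*cos(2^(1/4)*z/2))*exp(2^(1/4)*z/2)


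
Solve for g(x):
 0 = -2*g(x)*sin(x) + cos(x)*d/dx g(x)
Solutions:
 g(x) = C1/cos(x)^2


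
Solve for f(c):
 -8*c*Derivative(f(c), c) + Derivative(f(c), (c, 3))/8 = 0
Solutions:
 f(c) = C1 + Integral(C2*airyai(4*c) + C3*airybi(4*c), c)


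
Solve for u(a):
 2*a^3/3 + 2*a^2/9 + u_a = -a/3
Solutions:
 u(a) = C1 - a^4/6 - 2*a^3/27 - a^2/6


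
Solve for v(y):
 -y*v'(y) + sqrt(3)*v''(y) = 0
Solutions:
 v(y) = C1 + C2*erfi(sqrt(2)*3^(3/4)*y/6)


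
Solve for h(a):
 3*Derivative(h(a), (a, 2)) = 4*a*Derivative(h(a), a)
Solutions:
 h(a) = C1 + C2*erfi(sqrt(6)*a/3)


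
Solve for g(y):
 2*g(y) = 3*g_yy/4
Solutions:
 g(y) = C1*exp(-2*sqrt(6)*y/3) + C2*exp(2*sqrt(6)*y/3)


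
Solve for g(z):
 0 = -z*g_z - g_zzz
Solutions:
 g(z) = C1 + Integral(C2*airyai(-z) + C3*airybi(-z), z)


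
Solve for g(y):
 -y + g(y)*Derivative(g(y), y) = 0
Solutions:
 g(y) = -sqrt(C1 + y^2)
 g(y) = sqrt(C1 + y^2)


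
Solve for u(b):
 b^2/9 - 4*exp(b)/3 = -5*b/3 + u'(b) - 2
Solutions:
 u(b) = C1 + b^3/27 + 5*b^2/6 + 2*b - 4*exp(b)/3


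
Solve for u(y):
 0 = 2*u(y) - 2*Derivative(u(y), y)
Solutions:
 u(y) = C1*exp(y)


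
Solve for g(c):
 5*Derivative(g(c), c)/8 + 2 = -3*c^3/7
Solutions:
 g(c) = C1 - 6*c^4/35 - 16*c/5


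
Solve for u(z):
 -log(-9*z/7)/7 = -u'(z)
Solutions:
 u(z) = C1 + z*log(-z)/7 + z*(-log(7) - 1 + 2*log(3))/7


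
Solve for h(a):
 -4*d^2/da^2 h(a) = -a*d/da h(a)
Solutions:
 h(a) = C1 + C2*erfi(sqrt(2)*a/4)


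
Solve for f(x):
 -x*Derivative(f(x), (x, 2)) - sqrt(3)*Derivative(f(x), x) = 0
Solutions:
 f(x) = C1 + C2*x^(1 - sqrt(3))


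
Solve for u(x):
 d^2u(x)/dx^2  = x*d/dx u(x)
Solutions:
 u(x) = C1 + C2*erfi(sqrt(2)*x/2)


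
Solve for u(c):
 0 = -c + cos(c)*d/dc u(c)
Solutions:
 u(c) = C1 + Integral(c/cos(c), c)


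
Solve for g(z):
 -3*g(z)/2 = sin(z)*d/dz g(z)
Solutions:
 g(z) = C1*(cos(z) + 1)^(3/4)/(cos(z) - 1)^(3/4)


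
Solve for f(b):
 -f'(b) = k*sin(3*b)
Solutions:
 f(b) = C1 + k*cos(3*b)/3


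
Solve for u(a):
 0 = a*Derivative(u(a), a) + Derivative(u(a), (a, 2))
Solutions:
 u(a) = C1 + C2*erf(sqrt(2)*a/2)


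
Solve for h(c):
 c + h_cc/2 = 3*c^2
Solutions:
 h(c) = C1 + C2*c + c^4/2 - c^3/3


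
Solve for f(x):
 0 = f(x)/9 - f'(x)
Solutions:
 f(x) = C1*exp(x/9)


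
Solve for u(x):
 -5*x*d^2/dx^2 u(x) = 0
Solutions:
 u(x) = C1 + C2*x


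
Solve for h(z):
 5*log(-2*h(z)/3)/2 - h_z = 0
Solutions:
 -2*Integral(1/(log(-_y) - log(3) + log(2)), (_y, h(z)))/5 = C1 - z


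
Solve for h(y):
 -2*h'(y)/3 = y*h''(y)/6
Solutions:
 h(y) = C1 + C2/y^3


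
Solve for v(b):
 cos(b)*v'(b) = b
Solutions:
 v(b) = C1 + Integral(b/cos(b), b)


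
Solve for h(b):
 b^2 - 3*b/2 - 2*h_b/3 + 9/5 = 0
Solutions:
 h(b) = C1 + b^3/2 - 9*b^2/8 + 27*b/10


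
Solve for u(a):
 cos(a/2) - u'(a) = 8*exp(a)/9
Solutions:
 u(a) = C1 - 8*exp(a)/9 + 2*sin(a/2)


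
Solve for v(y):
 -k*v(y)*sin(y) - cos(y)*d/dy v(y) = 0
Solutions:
 v(y) = C1*exp(k*log(cos(y)))


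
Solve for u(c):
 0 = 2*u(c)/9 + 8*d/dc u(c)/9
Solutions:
 u(c) = C1*exp(-c/4)


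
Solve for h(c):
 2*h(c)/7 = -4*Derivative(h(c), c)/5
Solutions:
 h(c) = C1*exp(-5*c/14)


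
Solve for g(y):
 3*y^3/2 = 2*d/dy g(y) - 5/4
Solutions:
 g(y) = C1 + 3*y^4/16 + 5*y/8


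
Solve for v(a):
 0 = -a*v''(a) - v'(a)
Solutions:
 v(a) = C1 + C2*log(a)


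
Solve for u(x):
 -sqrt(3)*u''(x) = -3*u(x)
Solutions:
 u(x) = C1*exp(-3^(1/4)*x) + C2*exp(3^(1/4)*x)


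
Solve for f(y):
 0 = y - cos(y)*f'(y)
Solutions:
 f(y) = C1 + Integral(y/cos(y), y)


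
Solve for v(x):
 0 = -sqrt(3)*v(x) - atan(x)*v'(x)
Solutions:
 v(x) = C1*exp(-sqrt(3)*Integral(1/atan(x), x))


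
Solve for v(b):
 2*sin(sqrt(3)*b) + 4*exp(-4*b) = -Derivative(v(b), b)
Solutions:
 v(b) = C1 + 2*sqrt(3)*cos(sqrt(3)*b)/3 + exp(-4*b)


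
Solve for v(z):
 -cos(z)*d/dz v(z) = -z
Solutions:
 v(z) = C1 + Integral(z/cos(z), z)


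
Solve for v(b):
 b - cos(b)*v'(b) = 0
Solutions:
 v(b) = C1 + Integral(b/cos(b), b)


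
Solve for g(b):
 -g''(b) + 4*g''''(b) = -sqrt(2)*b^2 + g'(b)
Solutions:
 g(b) = C1 + C2*exp(-3^(1/3)*b*(3^(1/3)/(sqrt(78) + 9)^(1/3) + (sqrt(78) + 9)^(1/3))/12)*sin(3^(1/6)*b*(-3^(2/3)*(sqrt(78) + 9)^(1/3) + 3/(sqrt(78) + 9)^(1/3))/12) + C3*exp(-3^(1/3)*b*(3^(1/3)/(sqrt(78) + 9)^(1/3) + (sqrt(78) + 9)^(1/3))/12)*cos(3^(1/6)*b*(-3^(2/3)*(sqrt(78) + 9)^(1/3) + 3/(sqrt(78) + 9)^(1/3))/12) + C4*exp(3^(1/3)*b*(3^(1/3)/(sqrt(78) + 9)^(1/3) + (sqrt(78) + 9)^(1/3))/6) + sqrt(2)*b^3/3 - sqrt(2)*b^2 + 2*sqrt(2)*b


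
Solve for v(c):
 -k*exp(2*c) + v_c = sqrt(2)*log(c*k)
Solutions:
 v(c) = C1 + sqrt(2)*c*log(c*k) - sqrt(2)*c + k*exp(2*c)/2


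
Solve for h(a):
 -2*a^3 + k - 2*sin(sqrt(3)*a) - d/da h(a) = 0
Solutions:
 h(a) = C1 - a^4/2 + a*k + 2*sqrt(3)*cos(sqrt(3)*a)/3


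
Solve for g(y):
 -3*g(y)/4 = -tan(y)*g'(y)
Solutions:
 g(y) = C1*sin(y)^(3/4)


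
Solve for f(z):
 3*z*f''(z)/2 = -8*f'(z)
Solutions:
 f(z) = C1 + C2/z^(13/3)


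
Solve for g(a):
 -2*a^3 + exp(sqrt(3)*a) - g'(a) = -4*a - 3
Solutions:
 g(a) = C1 - a^4/2 + 2*a^2 + 3*a + sqrt(3)*exp(sqrt(3)*a)/3


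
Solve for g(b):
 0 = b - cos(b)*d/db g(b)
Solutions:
 g(b) = C1 + Integral(b/cos(b), b)


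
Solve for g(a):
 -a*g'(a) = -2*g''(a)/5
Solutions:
 g(a) = C1 + C2*erfi(sqrt(5)*a/2)


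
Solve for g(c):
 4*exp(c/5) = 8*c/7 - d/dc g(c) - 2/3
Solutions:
 g(c) = C1 + 4*c^2/7 - 2*c/3 - 20*exp(c/5)


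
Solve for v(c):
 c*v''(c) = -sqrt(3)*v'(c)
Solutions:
 v(c) = C1 + C2*c^(1 - sqrt(3))


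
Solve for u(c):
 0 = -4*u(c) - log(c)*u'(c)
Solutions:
 u(c) = C1*exp(-4*li(c))


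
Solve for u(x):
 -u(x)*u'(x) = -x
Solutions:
 u(x) = -sqrt(C1 + x^2)
 u(x) = sqrt(C1 + x^2)


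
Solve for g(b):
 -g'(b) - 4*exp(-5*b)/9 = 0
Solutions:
 g(b) = C1 + 4*exp(-5*b)/45


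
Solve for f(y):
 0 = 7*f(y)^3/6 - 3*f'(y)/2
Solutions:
 f(y) = -3*sqrt(2)*sqrt(-1/(C1 + 7*y))/2
 f(y) = 3*sqrt(2)*sqrt(-1/(C1 + 7*y))/2


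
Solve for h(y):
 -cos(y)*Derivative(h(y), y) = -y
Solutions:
 h(y) = C1 + Integral(y/cos(y), y)


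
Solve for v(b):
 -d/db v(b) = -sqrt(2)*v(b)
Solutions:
 v(b) = C1*exp(sqrt(2)*b)


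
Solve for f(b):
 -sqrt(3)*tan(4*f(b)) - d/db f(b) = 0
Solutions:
 f(b) = -asin(C1*exp(-4*sqrt(3)*b))/4 + pi/4
 f(b) = asin(C1*exp(-4*sqrt(3)*b))/4


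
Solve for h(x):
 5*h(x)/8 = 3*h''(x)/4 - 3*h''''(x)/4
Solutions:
 h(x) = (C1*sin(5^(1/4)*6^(3/4)*x*sin(atan(sqrt(21)/3)/2)/6) + C2*cos(5^(1/4)*6^(3/4)*x*sin(atan(sqrt(21)/3)/2)/6))*exp(-5^(1/4)*6^(3/4)*x*cos(atan(sqrt(21)/3)/2)/6) + (C3*sin(5^(1/4)*6^(3/4)*x*sin(atan(sqrt(21)/3)/2)/6) + C4*cos(5^(1/4)*6^(3/4)*x*sin(atan(sqrt(21)/3)/2)/6))*exp(5^(1/4)*6^(3/4)*x*cos(atan(sqrt(21)/3)/2)/6)


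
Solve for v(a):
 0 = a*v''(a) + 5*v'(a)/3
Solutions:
 v(a) = C1 + C2/a^(2/3)


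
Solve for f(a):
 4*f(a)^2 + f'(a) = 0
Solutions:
 f(a) = 1/(C1 + 4*a)


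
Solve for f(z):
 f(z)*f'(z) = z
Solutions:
 f(z) = -sqrt(C1 + z^2)
 f(z) = sqrt(C1 + z^2)


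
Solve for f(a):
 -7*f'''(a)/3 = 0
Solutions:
 f(a) = C1 + C2*a + C3*a^2


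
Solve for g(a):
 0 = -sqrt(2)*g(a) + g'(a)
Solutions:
 g(a) = C1*exp(sqrt(2)*a)


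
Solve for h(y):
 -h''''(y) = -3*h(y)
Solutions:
 h(y) = C1*exp(-3^(1/4)*y) + C2*exp(3^(1/4)*y) + C3*sin(3^(1/4)*y) + C4*cos(3^(1/4)*y)


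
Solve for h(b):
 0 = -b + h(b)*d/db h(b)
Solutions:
 h(b) = -sqrt(C1 + b^2)
 h(b) = sqrt(C1 + b^2)


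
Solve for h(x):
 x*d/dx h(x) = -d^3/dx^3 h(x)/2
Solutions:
 h(x) = C1 + Integral(C2*airyai(-2^(1/3)*x) + C3*airybi(-2^(1/3)*x), x)


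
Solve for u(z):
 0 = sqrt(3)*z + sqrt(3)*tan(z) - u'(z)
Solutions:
 u(z) = C1 + sqrt(3)*z^2/2 - sqrt(3)*log(cos(z))


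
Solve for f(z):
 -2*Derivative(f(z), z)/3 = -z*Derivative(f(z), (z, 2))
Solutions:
 f(z) = C1 + C2*z^(5/3)


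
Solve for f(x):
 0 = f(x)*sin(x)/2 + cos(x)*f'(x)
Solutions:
 f(x) = C1*sqrt(cos(x))


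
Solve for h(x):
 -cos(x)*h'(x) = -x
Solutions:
 h(x) = C1 + Integral(x/cos(x), x)


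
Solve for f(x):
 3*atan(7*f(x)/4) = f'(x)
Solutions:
 Integral(1/atan(7*_y/4), (_y, f(x))) = C1 + 3*x


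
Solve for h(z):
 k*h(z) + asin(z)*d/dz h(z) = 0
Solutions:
 h(z) = C1*exp(-k*Integral(1/asin(z), z))


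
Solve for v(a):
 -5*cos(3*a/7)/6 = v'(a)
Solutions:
 v(a) = C1 - 35*sin(3*a/7)/18


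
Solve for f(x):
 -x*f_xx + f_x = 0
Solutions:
 f(x) = C1 + C2*x^2


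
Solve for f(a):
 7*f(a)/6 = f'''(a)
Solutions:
 f(a) = C3*exp(6^(2/3)*7^(1/3)*a/6) + (C1*sin(2^(2/3)*3^(1/6)*7^(1/3)*a/4) + C2*cos(2^(2/3)*3^(1/6)*7^(1/3)*a/4))*exp(-6^(2/3)*7^(1/3)*a/12)


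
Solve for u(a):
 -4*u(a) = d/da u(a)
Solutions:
 u(a) = C1*exp(-4*a)


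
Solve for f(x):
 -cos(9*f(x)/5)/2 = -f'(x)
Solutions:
 -x/2 - 5*log(sin(9*f(x)/5) - 1)/18 + 5*log(sin(9*f(x)/5) + 1)/18 = C1


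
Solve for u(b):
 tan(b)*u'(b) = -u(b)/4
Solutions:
 u(b) = C1/sin(b)^(1/4)


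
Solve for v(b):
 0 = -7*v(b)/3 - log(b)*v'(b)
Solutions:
 v(b) = C1*exp(-7*li(b)/3)


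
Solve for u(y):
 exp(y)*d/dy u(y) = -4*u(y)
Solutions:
 u(y) = C1*exp(4*exp(-y))


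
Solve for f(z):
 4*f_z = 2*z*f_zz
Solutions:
 f(z) = C1 + C2*z^3


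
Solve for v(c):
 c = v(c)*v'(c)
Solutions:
 v(c) = -sqrt(C1 + c^2)
 v(c) = sqrt(C1 + c^2)


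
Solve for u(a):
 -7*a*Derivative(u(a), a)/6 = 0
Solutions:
 u(a) = C1


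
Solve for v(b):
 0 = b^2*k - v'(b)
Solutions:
 v(b) = C1 + b^3*k/3


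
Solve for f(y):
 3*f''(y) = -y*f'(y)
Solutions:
 f(y) = C1 + C2*erf(sqrt(6)*y/6)


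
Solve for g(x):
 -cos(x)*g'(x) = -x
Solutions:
 g(x) = C1 + Integral(x/cos(x), x)


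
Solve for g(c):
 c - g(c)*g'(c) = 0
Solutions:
 g(c) = -sqrt(C1 + c^2)
 g(c) = sqrt(C1 + c^2)


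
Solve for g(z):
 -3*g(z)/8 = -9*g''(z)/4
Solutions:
 g(z) = C1*exp(-sqrt(6)*z/6) + C2*exp(sqrt(6)*z/6)


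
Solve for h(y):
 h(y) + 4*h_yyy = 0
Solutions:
 h(y) = C3*exp(-2^(1/3)*y/2) + (C1*sin(2^(1/3)*sqrt(3)*y/4) + C2*cos(2^(1/3)*sqrt(3)*y/4))*exp(2^(1/3)*y/4)


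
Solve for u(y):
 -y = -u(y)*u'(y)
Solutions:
 u(y) = -sqrt(C1 + y^2)
 u(y) = sqrt(C1 + y^2)


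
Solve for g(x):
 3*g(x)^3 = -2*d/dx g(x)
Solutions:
 g(x) = -sqrt(-1/(C1 - 3*x))
 g(x) = sqrt(-1/(C1 - 3*x))


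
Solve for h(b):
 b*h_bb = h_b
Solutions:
 h(b) = C1 + C2*b^2


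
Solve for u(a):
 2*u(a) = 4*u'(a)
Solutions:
 u(a) = C1*exp(a/2)


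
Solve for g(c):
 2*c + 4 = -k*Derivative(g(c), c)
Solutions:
 g(c) = C1 - c^2/k - 4*c/k


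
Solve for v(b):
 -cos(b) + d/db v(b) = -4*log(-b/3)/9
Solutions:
 v(b) = C1 - 4*b*log(-b)/9 + 4*b/9 + 4*b*log(3)/9 + sin(b)


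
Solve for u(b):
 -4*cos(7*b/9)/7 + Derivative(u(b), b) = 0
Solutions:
 u(b) = C1 + 36*sin(7*b/9)/49


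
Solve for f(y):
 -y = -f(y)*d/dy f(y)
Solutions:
 f(y) = -sqrt(C1 + y^2)
 f(y) = sqrt(C1 + y^2)


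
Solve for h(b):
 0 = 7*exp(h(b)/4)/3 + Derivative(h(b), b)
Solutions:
 h(b) = 4*log(1/(C1 + 7*b)) + 4*log(12)


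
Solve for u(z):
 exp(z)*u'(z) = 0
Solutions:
 u(z) = C1


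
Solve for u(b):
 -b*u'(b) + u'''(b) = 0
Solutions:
 u(b) = C1 + Integral(C2*airyai(b) + C3*airybi(b), b)


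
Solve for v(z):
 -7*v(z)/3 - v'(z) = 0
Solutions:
 v(z) = C1*exp(-7*z/3)


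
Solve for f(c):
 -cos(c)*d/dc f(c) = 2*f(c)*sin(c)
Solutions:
 f(c) = C1*cos(c)^2


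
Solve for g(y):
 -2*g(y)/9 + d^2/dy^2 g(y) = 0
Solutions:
 g(y) = C1*exp(-sqrt(2)*y/3) + C2*exp(sqrt(2)*y/3)


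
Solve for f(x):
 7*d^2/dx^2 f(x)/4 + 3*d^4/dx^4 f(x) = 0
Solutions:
 f(x) = C1 + C2*x + C3*sin(sqrt(21)*x/6) + C4*cos(sqrt(21)*x/6)


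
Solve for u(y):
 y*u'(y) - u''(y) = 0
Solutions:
 u(y) = C1 + C2*erfi(sqrt(2)*y/2)


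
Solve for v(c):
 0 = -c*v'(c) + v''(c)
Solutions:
 v(c) = C1 + C2*erfi(sqrt(2)*c/2)


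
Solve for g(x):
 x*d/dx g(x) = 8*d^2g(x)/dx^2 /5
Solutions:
 g(x) = C1 + C2*erfi(sqrt(5)*x/4)


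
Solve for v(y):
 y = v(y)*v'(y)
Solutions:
 v(y) = -sqrt(C1 + y^2)
 v(y) = sqrt(C1 + y^2)


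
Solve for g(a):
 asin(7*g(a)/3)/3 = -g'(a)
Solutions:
 Integral(1/asin(7*_y/3), (_y, g(a))) = C1 - a/3


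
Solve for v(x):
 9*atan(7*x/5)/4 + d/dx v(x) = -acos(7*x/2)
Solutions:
 v(x) = C1 - x*acos(7*x/2) - 9*x*atan(7*x/5)/4 + sqrt(4 - 49*x^2)/7 + 45*log(49*x^2 + 25)/56


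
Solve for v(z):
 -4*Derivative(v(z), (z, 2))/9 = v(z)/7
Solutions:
 v(z) = C1*sin(3*sqrt(7)*z/14) + C2*cos(3*sqrt(7)*z/14)


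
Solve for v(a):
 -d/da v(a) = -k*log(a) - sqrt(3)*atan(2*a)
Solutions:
 v(a) = C1 + a*k*(log(a) - 1) + sqrt(3)*(a*atan(2*a) - log(4*a^2 + 1)/4)


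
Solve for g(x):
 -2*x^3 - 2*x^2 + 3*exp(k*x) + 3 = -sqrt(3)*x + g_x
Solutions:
 g(x) = C1 - x^4/2 - 2*x^3/3 + sqrt(3)*x^2/2 + 3*x + 3*exp(k*x)/k


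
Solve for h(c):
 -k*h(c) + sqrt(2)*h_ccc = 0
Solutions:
 h(c) = C1*exp(2^(5/6)*c*k^(1/3)/2) + C2*exp(2^(5/6)*c*k^(1/3)*(-1 + sqrt(3)*I)/4) + C3*exp(-2^(5/6)*c*k^(1/3)*(1 + sqrt(3)*I)/4)


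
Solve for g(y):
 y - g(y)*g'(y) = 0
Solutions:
 g(y) = -sqrt(C1 + y^2)
 g(y) = sqrt(C1 + y^2)


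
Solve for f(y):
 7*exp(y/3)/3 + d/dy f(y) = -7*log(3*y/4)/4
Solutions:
 f(y) = C1 - 7*y*log(y)/4 + 7*y*(-log(3) + 1 + 2*log(2))/4 - 7*exp(y/3)


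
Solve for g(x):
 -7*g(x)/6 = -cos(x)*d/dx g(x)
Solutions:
 g(x) = C1*(sin(x) + 1)^(7/12)/(sin(x) - 1)^(7/12)


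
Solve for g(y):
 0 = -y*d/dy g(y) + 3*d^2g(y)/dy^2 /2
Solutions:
 g(y) = C1 + C2*erfi(sqrt(3)*y/3)


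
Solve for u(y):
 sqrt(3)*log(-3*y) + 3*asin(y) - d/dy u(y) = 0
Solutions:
 u(y) = C1 + sqrt(3)*y*(log(-y) - 1) + 3*y*asin(y) + sqrt(3)*y*log(3) + 3*sqrt(1 - y^2)


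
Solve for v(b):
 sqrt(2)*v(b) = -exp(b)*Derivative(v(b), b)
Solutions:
 v(b) = C1*exp(sqrt(2)*exp(-b))


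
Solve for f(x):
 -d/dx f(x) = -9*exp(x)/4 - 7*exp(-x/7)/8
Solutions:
 f(x) = C1 + 9*exp(x)/4 - 49*exp(-x/7)/8


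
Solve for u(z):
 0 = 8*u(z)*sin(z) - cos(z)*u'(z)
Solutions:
 u(z) = C1/cos(z)^8


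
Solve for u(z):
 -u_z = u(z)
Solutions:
 u(z) = C1*exp(-z)


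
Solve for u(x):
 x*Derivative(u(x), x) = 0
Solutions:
 u(x) = C1


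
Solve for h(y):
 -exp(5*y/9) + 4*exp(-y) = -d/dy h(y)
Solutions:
 h(y) = C1 + 9*exp(5*y/9)/5 + 4*exp(-y)


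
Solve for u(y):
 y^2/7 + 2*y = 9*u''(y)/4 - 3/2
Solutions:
 u(y) = C1 + C2*y + y^4/189 + 4*y^3/27 + y^2/3


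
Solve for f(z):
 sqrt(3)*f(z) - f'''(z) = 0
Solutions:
 f(z) = C3*exp(3^(1/6)*z) + (C1*sin(3^(2/3)*z/2) + C2*cos(3^(2/3)*z/2))*exp(-3^(1/6)*z/2)


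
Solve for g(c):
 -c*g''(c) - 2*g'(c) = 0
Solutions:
 g(c) = C1 + C2/c


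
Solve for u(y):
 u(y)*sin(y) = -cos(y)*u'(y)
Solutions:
 u(y) = C1*cos(y)


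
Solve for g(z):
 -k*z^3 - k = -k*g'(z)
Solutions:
 g(z) = C1 + z^4/4 + z


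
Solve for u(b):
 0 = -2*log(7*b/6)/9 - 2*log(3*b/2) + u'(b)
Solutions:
 u(b) = C1 + 20*b*log(b)/9 - 20*b/9 - 3*b*log(2) + 2*b*log(7)/9 + b*log(3) + 7*b*log(6)/9


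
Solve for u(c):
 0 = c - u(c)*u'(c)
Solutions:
 u(c) = -sqrt(C1 + c^2)
 u(c) = sqrt(C1 + c^2)


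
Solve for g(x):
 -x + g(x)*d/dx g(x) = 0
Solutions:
 g(x) = -sqrt(C1 + x^2)
 g(x) = sqrt(C1 + x^2)


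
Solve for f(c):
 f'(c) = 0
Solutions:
 f(c) = C1


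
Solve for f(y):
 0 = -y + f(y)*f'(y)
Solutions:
 f(y) = -sqrt(C1 + y^2)
 f(y) = sqrt(C1 + y^2)


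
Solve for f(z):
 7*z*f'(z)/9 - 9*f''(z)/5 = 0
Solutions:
 f(z) = C1 + C2*erfi(sqrt(70)*z/18)


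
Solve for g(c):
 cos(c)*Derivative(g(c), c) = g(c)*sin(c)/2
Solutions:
 g(c) = C1/sqrt(cos(c))


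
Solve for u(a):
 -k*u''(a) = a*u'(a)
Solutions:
 u(a) = C1 + C2*sqrt(k)*erf(sqrt(2)*a*sqrt(1/k)/2)


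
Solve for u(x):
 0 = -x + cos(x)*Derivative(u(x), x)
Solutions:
 u(x) = C1 + Integral(x/cos(x), x)


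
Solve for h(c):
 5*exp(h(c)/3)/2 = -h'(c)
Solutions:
 h(c) = 3*log(1/(C1 + 5*c)) + 3*log(6)


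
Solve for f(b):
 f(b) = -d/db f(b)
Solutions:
 f(b) = C1*exp(-b)


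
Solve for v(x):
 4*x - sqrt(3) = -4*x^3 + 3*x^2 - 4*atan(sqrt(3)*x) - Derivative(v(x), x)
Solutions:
 v(x) = C1 - x^4 + x^3 - 2*x^2 - 4*x*atan(sqrt(3)*x) + sqrt(3)*x + 2*sqrt(3)*log(3*x^2 + 1)/3


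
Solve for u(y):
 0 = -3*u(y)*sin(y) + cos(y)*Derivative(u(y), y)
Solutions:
 u(y) = C1/cos(y)^3


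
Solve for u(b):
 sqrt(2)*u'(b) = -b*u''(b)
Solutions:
 u(b) = C1 + C2*b^(1 - sqrt(2))


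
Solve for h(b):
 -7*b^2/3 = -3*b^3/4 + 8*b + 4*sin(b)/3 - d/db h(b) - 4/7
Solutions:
 h(b) = C1 - 3*b^4/16 + 7*b^3/9 + 4*b^2 - 4*b/7 - 4*cos(b)/3


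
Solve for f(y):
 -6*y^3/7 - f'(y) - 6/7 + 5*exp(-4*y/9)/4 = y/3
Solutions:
 f(y) = C1 - 3*y^4/14 - y^2/6 - 6*y/7 - 45*exp(-4*y/9)/16
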